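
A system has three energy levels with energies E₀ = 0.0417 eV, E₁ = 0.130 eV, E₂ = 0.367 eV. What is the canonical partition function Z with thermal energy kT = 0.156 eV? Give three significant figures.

Z = 1.30

Eᵢ/kT = 0.26731, 0.83333, 2.3526.
Z = Σ e^(−Eᵢ/kT) = e^(−0.26731) + e^(−0.83333) + e^(−2.3526) = 0.76544 + 0.43460 + 0.095122 = 1.2952.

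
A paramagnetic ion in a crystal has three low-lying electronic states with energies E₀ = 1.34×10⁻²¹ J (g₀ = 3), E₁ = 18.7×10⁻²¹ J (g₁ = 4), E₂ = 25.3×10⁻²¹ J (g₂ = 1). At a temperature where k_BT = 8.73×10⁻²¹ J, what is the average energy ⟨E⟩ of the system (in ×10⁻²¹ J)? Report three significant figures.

Eᵢ/kT = 0.15349, 2.1420, 2.8981.
Z = Σ gᵢe^(−Eᵢ/kT) = 3·e^(−0.15349) + 4·e^(−2.1420) + 1·e^(−2.8981) = 2.5731 + 0.46968 + 0.055128 = 3.0979.
⟨E⟩ = Σ Eᵢ gᵢe^(−Eᵢ/kT) / Z = (1.34·2.5731 + 18.7·0.46968 + 25.3·0.055128) / 3.0979 = 4.40 ×10⁻²¹ J.

4.40 ×10⁻²¹ J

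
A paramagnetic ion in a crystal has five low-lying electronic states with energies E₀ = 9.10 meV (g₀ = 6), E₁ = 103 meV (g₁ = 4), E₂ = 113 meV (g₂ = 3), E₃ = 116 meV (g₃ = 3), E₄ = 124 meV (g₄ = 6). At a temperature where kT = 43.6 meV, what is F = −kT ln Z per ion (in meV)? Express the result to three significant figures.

-78.3 meV

Eᵢ/kT = 0.20872, 2.3624, 2.5917, 2.6606, 2.8440.
Z = Σ gᵢe^(−Eᵢ/kT) = 6·e^(−0.20872) + 4·e^(−2.3624) + 3·e^(−2.5917) + 3·e^(−2.6606) + 6·e^(−2.8440) = 4.8697 + 0.37678 + 0.22468 + 0.20972 + 0.34915 = 6.0300.
F = −kT ln Z = −43.6 × ln(6.0300) = −43.6 × 1.7967 = -78.3 meV.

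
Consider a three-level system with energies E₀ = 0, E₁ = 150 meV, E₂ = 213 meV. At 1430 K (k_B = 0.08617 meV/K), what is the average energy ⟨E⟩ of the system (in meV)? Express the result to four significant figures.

55.80 meV

k_BT = 0.08617 × 1430 K = 123.223 meV.
Eᵢ/kT = 0, 1.21731, 1.72857.
Z = Σ e^(−Eᵢ/kT) = e^(−0) + e^(−1.21731) + e^(−1.72857) = 1.00000 + 0.296025 + 0.177538 = 1.47356.
⟨E⟩ = Σ Eᵢ e^(−Eᵢ/kT) / Z = (0·1.00000 + 150·0.296025 + 213·0.177538) / 1.47356 = 55.80 meV.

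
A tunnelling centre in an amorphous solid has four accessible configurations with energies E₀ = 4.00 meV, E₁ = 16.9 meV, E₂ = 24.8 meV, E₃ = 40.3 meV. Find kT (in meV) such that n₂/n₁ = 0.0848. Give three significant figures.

3.20 meV

n₂/n₁ = exp[−(E₂−E₁)/kT] = 0.0848.
⇒ (E₂−E₁)/kT = ln(1/0.0848) = ln(11.792) = 2.4674.
kT = 7.9 meV / 2.4674 = 3.20 meV.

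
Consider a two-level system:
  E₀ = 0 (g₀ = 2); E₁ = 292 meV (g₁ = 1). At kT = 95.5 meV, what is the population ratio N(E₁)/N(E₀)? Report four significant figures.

0.02350

n₁/n₀ = (g₁/g₀) exp[−(E₁−E₀)/kT] = (1/2) × exp(−(292 meV)/(95.5 meV)) = (1/2) × exp(-3.05759) = 0.02350.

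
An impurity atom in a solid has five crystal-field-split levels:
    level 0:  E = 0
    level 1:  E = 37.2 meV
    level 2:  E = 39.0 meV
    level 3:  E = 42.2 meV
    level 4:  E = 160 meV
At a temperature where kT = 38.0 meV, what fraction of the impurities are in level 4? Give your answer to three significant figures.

0.00714

Eᵢ/kT = 0, 0.97895, 1.0263, 1.1105, 4.2105.
Z = Σ e^(−Eᵢ/kT) = e^(−0) + e^(−0.97895) + e^(−1.0263) + e^(−1.1105) + e^(−4.2105) = 1.0000 + 0.37571 + 0.35833 + 0.32939 + 0.014839 = 2.0783.
P₄ = e^(−E₄/kT) / Z = 0.014839/2.0783 = 0.00714.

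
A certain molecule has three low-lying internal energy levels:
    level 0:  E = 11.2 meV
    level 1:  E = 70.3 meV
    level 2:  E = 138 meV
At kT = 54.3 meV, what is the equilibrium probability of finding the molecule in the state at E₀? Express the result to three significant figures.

Eᵢ/kT = 0.20626, 1.2947, 2.5414.
Z = Σ e^(−Eᵢ/kT) = e^(−0.20626) + e^(−1.2947) + e^(−2.5414) = 0.81362 + 0.27398 + 0.078756 = 1.1664.
P₀ = e^(−E₀/kT) / Z = 0.81362/1.1664 = 0.698.

0.698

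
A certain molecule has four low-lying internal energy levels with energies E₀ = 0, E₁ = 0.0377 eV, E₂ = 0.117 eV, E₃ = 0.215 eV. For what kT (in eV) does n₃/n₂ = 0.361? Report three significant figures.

0.0962 eV

n₃/n₂ = exp[−(E₃−E₂)/kT] = 0.361.
⇒ (E₃−E₂)/kT = ln(1/0.361) = ln(2.7701) = 1.0189.
kT = 0.098 eV / 1.0189 = 0.0962 eV.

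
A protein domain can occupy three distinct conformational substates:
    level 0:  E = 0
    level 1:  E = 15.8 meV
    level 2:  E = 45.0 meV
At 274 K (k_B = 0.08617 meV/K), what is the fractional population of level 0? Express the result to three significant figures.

0.602

k_BT = 0.08617 × 274 K = 23.611 meV.
Eᵢ/kT = 0, 0.66918, 1.9059.
Z = Σ e^(−Eᵢ/kT) = e^(−0) + e^(−0.66918) + e^(−1.9059) = 1.0000 + 0.51213 + 0.14869 = 1.6608.
P₀ = e^(−E₀/kT) / Z = 1.0000/1.6608 = 0.602.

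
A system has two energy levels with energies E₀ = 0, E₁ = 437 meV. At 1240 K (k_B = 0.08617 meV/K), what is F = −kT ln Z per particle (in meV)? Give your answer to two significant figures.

k_BT = 0.08617 × 1240 K = 106.9 meV.
Eᵢ/kT = 0, 4.088.
Z = Σ e^(−Eᵢ/kT) = e^(−0) + e^(−4.088) = 1.000 + 0.01677 = 1.017.
F = −kT ln Z = −106.9 × ln(1.017) = −106.9 × 0.01686 = -1.8 meV.

-1.8 meV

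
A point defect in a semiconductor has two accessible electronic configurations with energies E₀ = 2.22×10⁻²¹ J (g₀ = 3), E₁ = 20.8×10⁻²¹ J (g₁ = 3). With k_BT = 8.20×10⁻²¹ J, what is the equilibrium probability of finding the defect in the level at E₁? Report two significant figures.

Eᵢ/kT = 0.2707, 2.537.
Z = Σ gᵢe^(−Eᵢ/kT) = 3·e^(−0.2707) + 3·e^(−2.537) = 2.289 + 0.2373 = 2.526.
P₁ = g₁ e^(−E₁/kT) / Z = 0.2373/2.526 = 0.094.

0.094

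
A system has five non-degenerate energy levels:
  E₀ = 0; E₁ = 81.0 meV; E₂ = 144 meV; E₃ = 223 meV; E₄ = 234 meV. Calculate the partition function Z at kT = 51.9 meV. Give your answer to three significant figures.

Z = 1.30

Eᵢ/kT = 0, 1.5607, 2.7746, 4.2967, 4.5087.
Z = Σ e^(−Eᵢ/kT) = e^(−0) + e^(−1.5607) + e^(−2.7746) + e^(−4.2967) + e^(−4.5087) = 1.0000 + 0.20999 + 0.062374 + 0.013613 + 0.011013 = 1.2970.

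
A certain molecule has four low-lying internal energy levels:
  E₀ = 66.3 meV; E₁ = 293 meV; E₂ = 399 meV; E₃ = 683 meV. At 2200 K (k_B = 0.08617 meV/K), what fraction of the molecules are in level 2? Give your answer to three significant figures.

0.114

k_BT = 0.08617 × 2200 K = 189.57 meV.
Eᵢ/kT = 0.34974, 1.5456, 2.1048, 3.6029.
Z = Σ e^(−Eᵢ/kT) = e^(−0.34974) + e^(−1.5456) + e^(−2.1048) + e^(−3.6029) = 0.70487 + 0.21318 + 0.12187 + 0.027245 = 1.0672.
P₂ = e^(−E₂/kT) / Z = 0.12187/1.0672 = 0.114.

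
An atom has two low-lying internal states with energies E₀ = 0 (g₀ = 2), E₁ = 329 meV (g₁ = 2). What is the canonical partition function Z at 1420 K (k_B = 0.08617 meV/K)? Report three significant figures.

Z = 2.14

k_BT = 0.08617 × 1420 K = 122.36 meV.
Eᵢ/kT = 0, 2.6888.
Z = Σ gᵢe^(−Eᵢ/kT) = 2·e^(−0) + 2·e^(−2.6888) = 2.0000 + 0.13592 = 2.1359.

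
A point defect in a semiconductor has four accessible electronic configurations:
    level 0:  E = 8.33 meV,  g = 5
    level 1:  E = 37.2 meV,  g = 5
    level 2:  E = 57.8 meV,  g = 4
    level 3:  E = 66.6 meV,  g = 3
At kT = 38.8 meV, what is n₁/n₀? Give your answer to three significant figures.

n₁/n₀ = (g₁/g₀) exp[−(E₁−E₀)/kT] = (5/5) × exp(−(28.87 meV)/(38.8 meV)) = (5/5) × exp(-0.74407) = 0.475.

0.475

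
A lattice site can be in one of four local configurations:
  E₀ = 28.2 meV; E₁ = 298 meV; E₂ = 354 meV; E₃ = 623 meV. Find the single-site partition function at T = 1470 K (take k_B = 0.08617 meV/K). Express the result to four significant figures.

Z = 0.9640

k_BT = 0.08617 × 1470 K = 126.670 meV.
Eᵢ/kT = 0.222626, 2.35257, 2.79466, 4.91829.
Z = Σ e^(−Eᵢ/kT) = e^(−0.222626) + e^(−2.35257) + e^(−2.79466) + e^(−4.91829) = 0.800414 + 0.0951244 + 0.0611357 + 0.00731162 = 0.963986.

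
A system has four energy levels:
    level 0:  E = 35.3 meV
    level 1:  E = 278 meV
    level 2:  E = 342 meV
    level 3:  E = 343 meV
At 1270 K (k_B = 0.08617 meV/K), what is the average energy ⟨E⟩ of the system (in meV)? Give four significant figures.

86.96 meV

k_BT = 0.08617 × 1270 K = 109.436 meV.
Eᵢ/kT = 0.322563, 2.54030, 3.12511, 3.13425.
Z = Σ e^(−Eᵢ/kT) = e^(−0.322563) + e^(−2.54030) + e^(−3.12511) + e^(−3.13425) = 0.724290 + 0.0788427 + 0.0439321 + 0.0435324 = 0.890597.
⟨E⟩ = Σ Eᵢ e^(−Eᵢ/kT) / Z = (35.3·0.724290 + 278·0.0788427 + 342·0.0439321 + 343·0.0435324) / 0.890597 = 86.96 meV.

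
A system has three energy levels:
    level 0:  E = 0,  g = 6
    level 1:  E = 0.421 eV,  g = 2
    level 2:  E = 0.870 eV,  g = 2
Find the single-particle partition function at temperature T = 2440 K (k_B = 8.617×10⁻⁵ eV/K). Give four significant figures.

Z = 6.302

k_BT = 8.617×10⁻⁵ × 2440 K = 0.210255 eV.
Eᵢ/kT = 0, 2.00233, 4.13783.
Z = Σ gᵢe^(−Eᵢ/kT) = 6·e^(−0) + 2·e^(−2.00233) + 2·e^(−4.13783) = 6.00000 + 0.270041 + 0.0319149 = 6.30196.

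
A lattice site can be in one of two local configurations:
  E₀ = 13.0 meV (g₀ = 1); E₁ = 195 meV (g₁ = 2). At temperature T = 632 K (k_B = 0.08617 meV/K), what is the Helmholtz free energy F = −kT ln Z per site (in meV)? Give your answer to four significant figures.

9.278 meV

k_BT = 0.08617 × 632 K = 54.4594 meV.
Eᵢ/kT = 0.238710, 3.58065.
Z = Σ gᵢe^(−Eᵢ/kT) = 1·e^(−0.238710) + 2·e^(−3.58065) = 0.787643 + 0.0557152 = 0.843358.
F = −kT ln Z = −54.4594 × ln(0.843358) = −54.4594 × -0.170364 = 9.278 meV.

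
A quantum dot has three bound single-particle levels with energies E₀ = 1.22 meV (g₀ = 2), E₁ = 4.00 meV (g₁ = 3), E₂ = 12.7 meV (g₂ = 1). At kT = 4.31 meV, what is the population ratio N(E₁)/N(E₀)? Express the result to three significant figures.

0.787

n₁/n₀ = (g₁/g₀) exp[−(E₁−E₀)/kT] = (3/2) × exp(−(2.78 meV)/(4.31 meV)) = (3/2) × exp(-0.64501) = 0.787.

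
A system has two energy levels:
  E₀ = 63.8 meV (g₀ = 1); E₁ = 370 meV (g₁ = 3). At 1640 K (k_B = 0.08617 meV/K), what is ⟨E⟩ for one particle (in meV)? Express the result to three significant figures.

k_BT = 0.08617 × 1640 K = 141.32 meV.
Eᵢ/kT = 0.45146, 2.6182.
Z = Σ gᵢe^(−Eᵢ/kT) = 1·e^(−0.45146) + 3·e^(−2.6182) = 0.63670 + 0.21880 = 0.85550.
⟨E⟩ = Σ Eᵢ gᵢe^(−Eᵢ/kT) / Z = (63.8·0.63670 + 370·0.21880) / 0.85550 = 142 meV.

142 meV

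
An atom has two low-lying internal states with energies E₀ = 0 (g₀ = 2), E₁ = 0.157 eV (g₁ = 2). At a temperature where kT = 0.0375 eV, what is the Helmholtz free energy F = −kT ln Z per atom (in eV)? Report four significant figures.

Eᵢ/kT = 0, 4.18667.
Z = Σ gᵢe^(−Eᵢ/kT) = 2·e^(−0) + 2·e^(−4.18667) = 2.00000 + 0.0303936 = 2.03039.
F = −kT ln Z = −0.0375 × ln(2.03039) = −0.0375 × 0.708228 = -0.02656 eV.

-0.02656 eV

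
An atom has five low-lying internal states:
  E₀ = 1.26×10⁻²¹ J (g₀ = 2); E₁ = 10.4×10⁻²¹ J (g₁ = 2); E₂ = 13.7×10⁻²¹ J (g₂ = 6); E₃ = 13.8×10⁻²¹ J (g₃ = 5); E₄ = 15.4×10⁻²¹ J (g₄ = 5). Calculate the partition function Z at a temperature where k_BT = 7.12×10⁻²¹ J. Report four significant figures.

Eᵢ/kT = 0.176966, 1.46067, 1.92416, 1.93820, 2.16292.
Z = Σ gᵢe^(−Eᵢ/kT) = 2·e^(−0.176966) + 2·e^(−1.46067) + 6·e^(−1.92416) + 5·e^(−1.93820) + 5·e^(−2.16292) = 1.67562 + 0.464161 + 0.875990 + 0.719814 + 0.574944 = 4.31053.

Z = 4.311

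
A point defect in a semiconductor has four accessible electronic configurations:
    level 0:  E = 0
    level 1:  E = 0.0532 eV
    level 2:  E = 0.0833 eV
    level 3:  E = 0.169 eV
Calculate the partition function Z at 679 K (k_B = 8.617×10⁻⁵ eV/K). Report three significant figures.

k_BT = 8.617×10⁻⁵ × 679 K = 0.058509 eV.
Eᵢ/kT = 0, 0.90926, 1.4237, 2.8884.
Z = Σ e^(−Eᵢ/kT) = e^(−0) + e^(−0.90926) + e^(−1.4237) + e^(−2.8884) = 1.0000 + 0.40282 + 0.24082 + 0.055665 = 1.6993.

Z = 1.70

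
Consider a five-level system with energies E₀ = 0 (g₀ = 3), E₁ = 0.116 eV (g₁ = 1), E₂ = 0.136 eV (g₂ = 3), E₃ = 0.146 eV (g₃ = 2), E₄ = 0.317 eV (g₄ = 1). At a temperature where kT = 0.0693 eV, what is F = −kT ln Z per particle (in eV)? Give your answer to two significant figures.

Eᵢ/kT = 0, 1.674, 1.962, 2.107, 4.574.
Z = Σ gᵢe^(−Eᵢ/kT) = 3·e^(−0) + 1·e^(−1.674) + 3·e^(−1.962) + 2·e^(−2.107) + 1·e^(−4.574) = 3.000 + 0.1875 + 0.4217 + 0.2432 + 0.01032 = 3.863.
F = −kT ln Z = −0.0693 × ln(3.863) = −0.0693 × 1.351 = -0.094 eV.

-0.094 eV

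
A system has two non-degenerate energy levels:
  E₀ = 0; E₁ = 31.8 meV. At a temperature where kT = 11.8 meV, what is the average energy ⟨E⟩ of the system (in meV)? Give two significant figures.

2.0 meV

Eᵢ/kT = 0, 2.695.
Z = Σ e^(−Eᵢ/kT) = e^(−0) + e^(−2.695) = 1.000 + 0.06754 = 1.068.
⟨E⟩ = Σ Eᵢ e^(−Eᵢ/kT) / Z = (0·1.000 + 31.8·0.06754) / 1.068 = 2.0 meV.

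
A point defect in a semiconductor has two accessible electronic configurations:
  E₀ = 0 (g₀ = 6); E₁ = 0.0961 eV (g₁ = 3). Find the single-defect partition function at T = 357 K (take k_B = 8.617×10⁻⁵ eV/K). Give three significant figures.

k_BT = 8.617×10⁻⁵ × 357 K = 0.030763 eV.
Eᵢ/kT = 0, 3.1239.
Z = Σ gᵢe^(−Eᵢ/kT) = 6·e^(−0) + 3·e^(−3.1239) = 6.0000 + 0.13196 = 6.1320.

Z = 6.13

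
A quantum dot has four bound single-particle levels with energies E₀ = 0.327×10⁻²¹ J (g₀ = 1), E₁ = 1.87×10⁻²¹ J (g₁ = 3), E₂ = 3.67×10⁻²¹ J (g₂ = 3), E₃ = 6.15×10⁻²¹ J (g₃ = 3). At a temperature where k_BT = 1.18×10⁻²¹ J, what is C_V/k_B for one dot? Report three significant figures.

0.968

Eᵢ/kT = 0.27712, 1.5847, 3.1102, 5.2119.
Z = Σ gᵢe^(−Eᵢ/kT) = 1·e^(−0.27712) + 3·e^(−1.5847) + 3·e^(−3.1102) + 3·e^(−5.2119) = 0.75796 + 0.61503 + 0.13378 + 0.016354 = 1.5231.
⟨E⟩ = 1.3062, ⟨E²⟩ = 3.0544.
C_V/k_B = (⟨E²⟩ − ⟨E⟩²)/(kT)² = (3.0544 − 1.7062)/1.3924 = 0.968.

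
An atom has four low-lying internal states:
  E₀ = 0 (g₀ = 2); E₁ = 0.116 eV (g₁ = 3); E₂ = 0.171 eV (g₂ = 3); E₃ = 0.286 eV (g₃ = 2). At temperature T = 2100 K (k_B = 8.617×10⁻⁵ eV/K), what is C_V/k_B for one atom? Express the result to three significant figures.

0.240

k_BT = 8.617×10⁻⁵ × 2100 K = 0.18096 eV.
Eᵢ/kT = 0, 0.64103, 0.94496, 1.5805.
Z = Σ gᵢe^(−Eᵢ/kT) = 2·e^(−0) + 3·e^(−0.64103) + 3·e^(−0.94496) + 2·e^(−1.5805) = 2.0000 + 1.5802 + 1.1661 + 0.41174 = 5.1580.
⟨E⟩ = 0.097027 eV, ⟨E²⟩ = 0.017262 eV².
C_V/k_B = (⟨E²⟩ − ⟨E⟩²)/(kT)² = (0.017262 − 0.0094142)/0.032747 = 0.240.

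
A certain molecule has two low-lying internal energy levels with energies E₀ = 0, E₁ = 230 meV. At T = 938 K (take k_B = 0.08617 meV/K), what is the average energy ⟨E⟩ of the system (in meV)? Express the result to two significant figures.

13 meV

k_BT = 0.08617 × 938 K = 80.83 meV.
Eᵢ/kT = 0, 2.845.
Z = Σ e^(−Eᵢ/kT) = e^(−0) + e^(−2.845) = 1.000 + 0.05813 = 1.058.
⟨E⟩ = Σ Eᵢ e^(−Eᵢ/kT) / Z = (0·1.000 + 230·0.05813) / 1.058 = 13 meV.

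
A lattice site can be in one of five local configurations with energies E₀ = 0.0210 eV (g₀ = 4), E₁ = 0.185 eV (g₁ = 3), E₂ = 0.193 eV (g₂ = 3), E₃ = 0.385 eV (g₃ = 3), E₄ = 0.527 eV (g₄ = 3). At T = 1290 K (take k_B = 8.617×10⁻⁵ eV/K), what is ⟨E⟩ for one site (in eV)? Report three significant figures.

k_BT = 8.617×10⁻⁵ × 1290 K = 0.11116 eV.
Eᵢ/kT = 0.18892, 1.6643, 1.7362, 3.4635, 4.7409.
Z = Σ gᵢe^(−Eᵢ/kT) = 4·e^(−0.18892) + 3·e^(−1.6643) + 3·e^(−1.7362) + 3·e^(−3.4635) + 3·e^(−4.7409) = 3.3114 + 0.56797 + 0.52857 + 0.093960 + 0.026192 = 4.5281.
⟨E⟩ = Σ Eᵢ gᵢe^(−Eᵢ/kT) / Z = (0.0210·3.3114 + 0.185·0.56797 + 0.193·0.52857 + 0.385·0.093960 + 0.527·0.026192) / 4.5281 = 0.0721 eV.

0.0721 eV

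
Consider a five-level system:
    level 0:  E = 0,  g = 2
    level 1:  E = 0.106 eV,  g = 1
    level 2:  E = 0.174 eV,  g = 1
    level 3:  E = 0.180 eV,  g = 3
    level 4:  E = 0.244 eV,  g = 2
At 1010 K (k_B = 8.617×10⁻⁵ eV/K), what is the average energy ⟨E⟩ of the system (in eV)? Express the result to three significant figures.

0.0521 eV

k_BT = 8.617×10⁻⁵ × 1010 K = 0.087032 eV.
Eᵢ/kT = 0, 1.2179, 1.9993, 2.0682, 2.8036.
Z = Σ gᵢe^(−Eᵢ/kT) = 2·e^(−0) + 1·e^(−1.2179) + 1·e^(−1.9993) + 3·e^(−2.0682) + 2·e^(−2.8036) = 2.0000 + 0.29585 + 0.13543 + 0.37924 + 0.12118 = 2.9317.
⟨E⟩ = Σ Eᵢ gᵢe^(−Eᵢ/kT) / Z = (0·2.0000 + 0.106·0.29585 + 0.174·0.13543 + 0.180·0.37924 + 0.244·0.12118) / 2.9317 = 0.0521 eV.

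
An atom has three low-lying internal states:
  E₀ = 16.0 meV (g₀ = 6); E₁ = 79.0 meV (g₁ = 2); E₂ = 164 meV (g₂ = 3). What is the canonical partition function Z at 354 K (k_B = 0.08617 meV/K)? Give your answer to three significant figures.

Z = 3.71

k_BT = 0.08617 × 354 K = 30.504 meV.
Eᵢ/kT = 0.52452, 2.5898, 5.3763.
Z = Σ gᵢe^(−Eᵢ/kT) = 6·e^(−0.52452) + 2·e^(−2.5898) + 3·e^(−5.3763) = 3.5510 + 0.15007 + 0.013875 = 3.7149.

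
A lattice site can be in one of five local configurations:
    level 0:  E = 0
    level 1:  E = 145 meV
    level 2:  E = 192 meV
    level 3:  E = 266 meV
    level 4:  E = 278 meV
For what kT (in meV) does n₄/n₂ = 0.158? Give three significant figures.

n₄/n₂ = exp[−(E₄−E₂)/kT] = 0.158.
⇒ (E₄−E₂)/kT = ln(1/0.158) = ln(6.3291) = 1.8452.
kT = 86 meV / 1.8452 = 46.6 meV.

46.6 meV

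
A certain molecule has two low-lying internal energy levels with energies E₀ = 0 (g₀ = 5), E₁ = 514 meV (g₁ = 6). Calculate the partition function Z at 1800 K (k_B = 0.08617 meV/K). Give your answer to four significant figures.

k_BT = 0.08617 × 1800 K = 155.106 meV.
Eᵢ/kT = 0, 3.31386.
Z = Σ gᵢe^(−Eᵢ/kT) = 5·e^(−0) + 6·e^(−3.31386) = 5.00000 + 0.218253 = 5.21825.

Z = 5.218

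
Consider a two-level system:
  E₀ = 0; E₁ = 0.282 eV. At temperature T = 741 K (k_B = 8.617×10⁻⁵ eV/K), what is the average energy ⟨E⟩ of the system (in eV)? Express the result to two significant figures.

0.0034 eV

k_BT = 8.617×10⁻⁵ × 741 K = 0.06385 eV.
Eᵢ/kT = 0, 4.417.
Z = Σ e^(−Eᵢ/kT) = e^(−0) + e^(−4.417) = 1.000 + 0.01207 = 1.012.
⟨E⟩ = Σ Eᵢ e^(−Eᵢ/kT) / Z = (0·1.000 + 0.282·0.01207) / 1.012 = 0.0034 eV.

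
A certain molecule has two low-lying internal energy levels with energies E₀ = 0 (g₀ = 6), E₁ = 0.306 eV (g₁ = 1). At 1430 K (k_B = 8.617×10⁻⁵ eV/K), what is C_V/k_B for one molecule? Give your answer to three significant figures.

0.0834

k_BT = 8.617×10⁻⁵ × 1430 K = 0.12322 eV.
Eᵢ/kT = 0, 2.4834.
Z = Σ gᵢe^(−Eᵢ/kT) = 6·e^(−0) + 1·e^(−2.4834) = 6.0000 + 0.083459 = 6.0835.
⟨E⟩ = 0.0041980 eV, ⟨E²⟩ = 0.0012846 eV².
C_V/k_B = (⟨E²⟩ − ⟨E⟩²)/(kT)² = (0.0012846 − 0.000017623)/0.015183 = 0.0834.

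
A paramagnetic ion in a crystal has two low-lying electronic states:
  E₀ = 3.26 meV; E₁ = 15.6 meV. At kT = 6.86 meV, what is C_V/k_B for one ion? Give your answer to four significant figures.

Eᵢ/kT = 0.475219, 2.27405.
Z = Σ e^(−Eᵢ/kT) = e^(−0.475219) + e^(−2.27405) = 0.621749 + 0.102895 = 0.724644.
⟨E⟩ = 5.01220 meV, ⟨E²⟩ = 43.6742 meV².
C_V/k_B = (⟨E²⟩ − ⟨E⟩²)/(kT)² = (43.6742 − 25.1221)/47.0596 = 0.3942.

0.3942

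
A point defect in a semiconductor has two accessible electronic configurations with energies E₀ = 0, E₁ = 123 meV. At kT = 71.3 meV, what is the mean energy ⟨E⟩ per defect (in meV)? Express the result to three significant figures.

18.6 meV

Eᵢ/kT = 0, 1.7251.
Z = Σ e^(−Eᵢ/kT) = e^(−0) + e^(−1.7251) = 1.0000 + 0.17816 = 1.1782.
⟨E⟩ = Σ Eᵢ e^(−Eᵢ/kT) / Z = (0·1.0000 + 123·0.17816) / 1.1782 = 18.6 meV.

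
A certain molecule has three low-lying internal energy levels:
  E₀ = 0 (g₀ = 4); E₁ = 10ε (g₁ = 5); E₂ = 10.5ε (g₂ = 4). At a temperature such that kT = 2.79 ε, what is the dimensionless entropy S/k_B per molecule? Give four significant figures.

Eᵢ/kT = 0, 3.58423, 3.76344.
Z = Σ gᵢe^(−Eᵢ/kT) = 4·e^(−0) + 5·e^(−3.58423) + 4·e^(−3.76344) = 4.00000 + 0.138790 + 0.0928151 = 4.23161.
⟨E⟩ = Σ EᵢPᵢ = 0.558288 ε.
S/k_B = ln Z + ⟨E⟩/kT = ln(4.23161) + 0.558288/2.79 = 1.44258 + 0.200103 = 1.643.

1.643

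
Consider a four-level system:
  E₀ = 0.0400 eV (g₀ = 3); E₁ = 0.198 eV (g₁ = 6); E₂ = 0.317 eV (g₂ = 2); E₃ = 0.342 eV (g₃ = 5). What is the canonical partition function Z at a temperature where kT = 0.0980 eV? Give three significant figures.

Eᵢ/kT = 0.40816, 2.0204, 3.2347, 3.4898.
Z = Σ gᵢe^(−Eᵢ/kT) = 3·e^(−0.40816) + 6·e^(−2.0204) + 2·e^(−3.2347) + 5·e^(−3.4898) = 1.9946 + 0.79561 + 0.078744 + 0.15253 = 3.0215.

Z = 3.02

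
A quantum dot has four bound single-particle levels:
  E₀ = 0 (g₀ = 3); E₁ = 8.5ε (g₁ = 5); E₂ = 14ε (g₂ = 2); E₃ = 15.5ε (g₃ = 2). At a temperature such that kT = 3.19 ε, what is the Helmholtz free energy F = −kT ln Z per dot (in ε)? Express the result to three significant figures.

Eᵢ/kT = 0, 2.6646, 4.3887, 4.8589.
Z = Σ gᵢe^(−Eᵢ/kT) = 3·e^(−0) + 5·e^(−2.6646) + 2·e^(−4.3887) + 2·e^(−4.8589) = 3.0000 + 0.34814 + 0.024834 + 0.015518 = 3.3885.
F = −kT ln Z = −3.19 × ln(3.3885) = −3.19 × 1.2204 = -3.89 ε.

-3.89 ε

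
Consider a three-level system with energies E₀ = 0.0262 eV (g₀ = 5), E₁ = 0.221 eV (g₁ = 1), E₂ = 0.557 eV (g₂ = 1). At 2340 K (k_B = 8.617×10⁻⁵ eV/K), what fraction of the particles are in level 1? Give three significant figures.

0.0698

k_BT = 8.617×10⁻⁵ × 2340 K = 0.20164 eV.
Eᵢ/kT = 0.12993, 1.0960, 2.7623.
Z = Σ gᵢe^(−Eᵢ/kT) = 5·e^(−0.12993) + 1·e^(−1.0960) + 1·e^(−2.7623) = 4.3908 + 0.33421 + 0.063146 = 4.7882.
P₁ = g₁ e^(−E₁/kT) / Z = 0.33421/4.7882 = 0.0698.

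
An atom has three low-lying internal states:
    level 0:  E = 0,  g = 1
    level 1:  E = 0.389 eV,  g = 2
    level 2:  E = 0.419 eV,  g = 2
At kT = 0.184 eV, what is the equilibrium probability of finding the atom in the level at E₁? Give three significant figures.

0.167

Eᵢ/kT = 0, 2.1141, 2.2772.
Z = Σ gᵢe^(−Eᵢ/kT) = 1·e^(−0) + 2·e^(−2.1141) + 2·e^(−2.2772) = 1.0000 + 0.24148 + 0.20514 = 1.4466.
P₁ = g₁ e^(−E₁/kT) / Z = 0.24148/1.4466 = 0.167.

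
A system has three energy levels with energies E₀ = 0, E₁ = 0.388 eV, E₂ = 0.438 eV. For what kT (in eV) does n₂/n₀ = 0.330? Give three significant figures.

n₂/n₀ = exp[−(E₂−E₀)/kT] = 0.330.
⇒ (E₂−E₀)/kT = ln(1/0.330) = ln(3.0303) = 1.1087.
kT = 0.438 eV / 1.1087 = 0.395 eV.

0.395 eV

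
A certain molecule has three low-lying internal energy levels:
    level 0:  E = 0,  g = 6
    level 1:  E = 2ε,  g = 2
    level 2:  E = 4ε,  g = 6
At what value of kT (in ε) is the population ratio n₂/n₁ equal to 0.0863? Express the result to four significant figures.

0.5636 ε

n₂/n₁ = (g₂/g₁) exp[−(E₂−E₁)/kT] = 0.0863.
⇒ (E₂−E₁)/kT = ln((6/2)/0.0863) = ln(34.7625) = 3.54854.
kT = 2ε / 3.54854 = 0.5636 ε.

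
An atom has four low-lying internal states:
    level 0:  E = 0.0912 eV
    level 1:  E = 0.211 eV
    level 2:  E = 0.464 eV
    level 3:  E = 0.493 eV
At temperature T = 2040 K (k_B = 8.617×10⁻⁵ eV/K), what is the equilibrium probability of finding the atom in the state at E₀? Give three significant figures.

0.579

k_BT = 8.617×10⁻⁵ × 2040 K = 0.17579 eV.
Eᵢ/kT = 0.51880, 1.2003, 2.6395, 2.8045.
Z = Σ e^(−Eᵢ/kT) = e^(−0.51880) + e^(−1.2003) + e^(−2.6395) + e^(−2.8045) = 0.59523 + 0.30110 + 0.071397 + 0.060537 = 1.0283.
P₀ = e^(−E₀/kT) / Z = 0.59523/1.0283 = 0.579.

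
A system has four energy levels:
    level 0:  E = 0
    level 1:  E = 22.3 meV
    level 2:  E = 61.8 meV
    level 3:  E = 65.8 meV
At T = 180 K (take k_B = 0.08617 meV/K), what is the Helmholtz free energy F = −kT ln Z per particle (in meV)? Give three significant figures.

k_BT = 0.08617 × 180 K = 15.511 meV.
Eᵢ/kT = 0, 1.4377, 3.9843, 4.2422.
Z = Σ e^(−Eᵢ/kT) = e^(−0) + e^(−1.4377) + e^(−3.9843) + e^(−4.2422) = 1.0000 + 0.23747 + 0.018605 + 0.014376 = 1.2705.
F = −kT ln Z = −15.511 × ln(1.2705) = −15.511 × 0.23941 = -3.71 meV.

-3.71 meV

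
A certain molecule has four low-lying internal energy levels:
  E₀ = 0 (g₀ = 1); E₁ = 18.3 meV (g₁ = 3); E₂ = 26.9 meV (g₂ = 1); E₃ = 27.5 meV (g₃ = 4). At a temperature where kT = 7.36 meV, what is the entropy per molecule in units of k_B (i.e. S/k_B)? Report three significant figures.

1.10

Eᵢ/kT = 0, 2.4864, 3.6549, 3.7364.
Z = Σ gᵢe^(−Eᵢ/kT) = 1·e^(−0) + 3·e^(−2.4864) + 1·e^(−3.6549) + 4·e^(−3.7364) = 1.0000 + 0.24963 + 0.025864 + 0.095359 = 1.3709.
⟨E⟩ = Σ EᵢPᵢ = 5.7527 meV.
S/k_B = ln Z + ⟨E⟩/kT = ln(1.3709) + 5.7527/7.36 = 0.31547 + 0.78162 = 1.10.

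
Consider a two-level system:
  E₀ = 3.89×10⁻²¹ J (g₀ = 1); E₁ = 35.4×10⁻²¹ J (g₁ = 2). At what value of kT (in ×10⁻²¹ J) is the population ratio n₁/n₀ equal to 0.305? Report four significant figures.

n₁/n₀ = (g₁/g₀) exp[−(E₁−E₀)/kT] = 0.305.
⇒ (E₁−E₀)/kT = ln((2/1)/0.305) = ln(6.55738) = 1.88059.
kT = 31.51 ×10⁻²¹ J / 1.88059 = 16.76 ×10⁻²¹ J.

16.76 ×10⁻²¹ J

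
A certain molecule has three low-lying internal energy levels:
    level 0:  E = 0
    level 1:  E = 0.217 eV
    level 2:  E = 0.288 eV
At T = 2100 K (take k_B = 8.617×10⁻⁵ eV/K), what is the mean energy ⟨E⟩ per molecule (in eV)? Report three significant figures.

k_BT = 8.617×10⁻⁵ × 2100 K = 0.18096 eV.
Eᵢ/kT = 0, 1.1992, 1.5915.
Z = Σ e^(−Eᵢ/kT) = e^(−0) + e^(−1.1992) + e^(−1.5915) = 1.0000 + 0.30144 + 0.20362 = 1.5051.
⟨E⟩ = Σ Eᵢ e^(−Eᵢ/kT) / Z = (0·1.0000 + 0.217·0.30144 + 0.288·0.20362) / 1.5051 = 0.0824 eV.

0.0824 eV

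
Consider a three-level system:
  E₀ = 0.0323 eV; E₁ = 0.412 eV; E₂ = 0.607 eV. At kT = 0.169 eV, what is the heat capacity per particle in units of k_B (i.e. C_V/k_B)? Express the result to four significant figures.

Eᵢ/kT = 0.191124, 2.43787, 3.59172.
Z = Σ e^(−Eᵢ/kT) = e^(−0.191124) + e^(−2.43787) + e^(−3.59172) = 0.826030 + 0.0873467 + 0.0275509 = 0.940928.
⟨E⟩ = 0.0843752 eV, ⟨E²⟩ = 0.0274617 eV².
C_V/k_B = (⟨E²⟩ − ⟨E⟩²)/(kT)² = (0.0274617 − 0.00711917)/0.0285610 = 0.7122.

0.7122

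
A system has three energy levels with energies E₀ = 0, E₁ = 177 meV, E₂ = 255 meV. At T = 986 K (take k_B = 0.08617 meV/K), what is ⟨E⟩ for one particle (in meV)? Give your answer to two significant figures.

k_BT = 0.08617 × 986 K = 84.96 meV.
Eᵢ/kT = 0, 2.083, 3.001.
Z = Σ e^(−Eᵢ/kT) = e^(−0) + e^(−2.083) + e^(−3.001) = 1.000 + 0.1246 + 0.04974 = 1.174.
⟨E⟩ = Σ Eᵢ e^(−Eᵢ/kT) / Z = (0·1.000 + 177·0.1246 + 255·0.04974) / 1.174 = 30 meV.

30 meV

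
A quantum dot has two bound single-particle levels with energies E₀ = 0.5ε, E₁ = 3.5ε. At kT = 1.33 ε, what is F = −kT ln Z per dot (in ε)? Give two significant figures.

0.37 ε

Eᵢ/kT = 0.3759, 2.632.
Z = Σ e^(−Eᵢ/kT) = e^(−0.3759) + e^(−2.632) = 0.6867 + 0.07193 = 0.7586.
F = −kT ln Z = −1.33 × ln(0.7586) = −1.33 × -0.2763 = 0.37 ε.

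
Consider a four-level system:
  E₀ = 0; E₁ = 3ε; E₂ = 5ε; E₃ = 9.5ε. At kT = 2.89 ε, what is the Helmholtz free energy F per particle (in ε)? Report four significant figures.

Eᵢ/kT = 0, 1.03806, 1.73010, 3.28720.
Z = Σ e^(−Eᵢ/kT) = e^(−0) + e^(−1.03806) + e^(−1.73010) + e^(−3.28720) = 1.00000 + 0.354141 + 0.177267 + 0.0373583 = 1.56877.
F = −kT ln Z = −2.89 × ln(1.56877) = −2.89 × 0.450292 = -1.301 ε.

-1.301 ε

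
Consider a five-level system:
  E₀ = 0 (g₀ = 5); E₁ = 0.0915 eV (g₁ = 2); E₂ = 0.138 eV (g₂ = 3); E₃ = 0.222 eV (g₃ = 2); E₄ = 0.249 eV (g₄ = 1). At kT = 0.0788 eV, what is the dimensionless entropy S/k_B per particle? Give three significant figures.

2.18

Eᵢ/kT = 0, 1.1612, 1.7513, 2.8173, 3.1599.
Z = Σ gᵢe^(−Eᵢ/kT) = 5·e^(−0) + 2·e^(−1.1612) + 3·e^(−1.7513) + 2·e^(−2.8173) + 1·e^(−3.1599) = 5.0000 + 0.62622 + 0.52064 + 0.11953 + 0.042430 = 6.3088.
⟨E⟩ = Σ EᵢPᵢ = 0.026352 eV.
S/k_B = ln Z + ⟨E⟩/kT = ln(6.3088) + 0.026352/0.0788 = 1.8419 + 0.33442 = 2.18.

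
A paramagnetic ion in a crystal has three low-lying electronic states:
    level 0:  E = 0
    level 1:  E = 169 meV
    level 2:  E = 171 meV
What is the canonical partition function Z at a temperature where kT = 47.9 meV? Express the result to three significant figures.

Z = 1.06

Eᵢ/kT = 0, 3.5282, 3.5699.
Z = Σ e^(−Eᵢ/kT) = e^(−0) + e^(−3.5282) + e^(−3.5699) = 1.0000 + 0.029358 + 0.028159 = 1.0575.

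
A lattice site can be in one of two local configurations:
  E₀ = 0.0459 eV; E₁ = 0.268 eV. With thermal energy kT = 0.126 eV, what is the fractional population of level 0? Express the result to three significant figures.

0.854

Eᵢ/kT = 0.36429, 2.1270.
Z = Σ e^(−Eᵢ/kT) = e^(−0.36429) + e^(−2.1270) = 0.69469 + 0.11919 = 0.81388.
P₀ = e^(−E₀/kT) / Z = 0.69469/0.81388 = 0.854.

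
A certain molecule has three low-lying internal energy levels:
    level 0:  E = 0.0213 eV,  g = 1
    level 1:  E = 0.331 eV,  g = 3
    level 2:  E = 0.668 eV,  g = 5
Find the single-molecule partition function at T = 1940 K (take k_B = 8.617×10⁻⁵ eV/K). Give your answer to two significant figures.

k_BT = 8.617×10⁻⁵ × 1940 K = 0.1672 eV.
Eᵢ/kT = 0.1274, 1.980, 3.995.
Z = Σ gᵢe^(−Eᵢ/kT) = 1·e^(−0.1274) + 3·e^(−1.980) + 5·e^(−3.995) = 0.8804 + 0.4142 + 0.09204 = 1.387.

Z = 1.4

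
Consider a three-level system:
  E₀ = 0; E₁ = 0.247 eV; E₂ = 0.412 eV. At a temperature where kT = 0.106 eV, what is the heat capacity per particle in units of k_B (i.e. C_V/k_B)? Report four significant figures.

0.6746

Eᵢ/kT = 0, 2.33019, 3.88679.
Z = Σ e^(−Eᵢ/kT) = e^(−0) + e^(−2.33019) + e^(−3.88679) = 1.00000 + 0.0972773 + 0.0205111 = 1.11779.
⟨E⟩ = 0.0290556 eV, ⟨E²⟩ = 0.00842415 eV².
C_V/k_B = (⟨E²⟩ − ⟨E⟩²)/(kT)² = (0.00842415 − 0.000844228)/0.0112360 = 0.6746.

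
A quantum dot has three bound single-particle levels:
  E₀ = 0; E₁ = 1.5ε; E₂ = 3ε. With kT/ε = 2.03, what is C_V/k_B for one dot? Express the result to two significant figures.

Eᵢ/kT = 0, 0.7389, 1.478.
Z = Σ e^(−Eᵢ/kT) = e^(−0) + e^(−0.7389) + e^(−1.478) = 1.000 + 0.4776 + 0.2281 = 1.706.
⟨E⟩ = 0.8210 ε, ⟨E²⟩ = 1.833 ε².
C_V/k_B = (⟨E²⟩ − ⟨E⟩²)/(kT)² = (1.833 − 0.6740)/4.121 = 0.28.

0.28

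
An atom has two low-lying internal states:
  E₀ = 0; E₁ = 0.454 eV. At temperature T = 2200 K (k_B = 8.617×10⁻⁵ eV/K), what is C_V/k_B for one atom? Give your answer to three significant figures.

0.439

k_BT = 8.617×10⁻⁵ × 2200 K = 0.18957 eV.
Eᵢ/kT = 0, 2.3949.
Z = Σ e^(−Eᵢ/kT) = e^(−0) + e^(−2.3949) = 1.0000 + 0.091182 = 1.0912.
⟨E⟩ = 0.037937 eV, ⟨E²⟩ = 0.017223 eV².
C_V/k_B = (⟨E²⟩ − ⟨E⟩²)/(kT)² = (0.017223 − 0.0014392)/0.035937 = 0.439.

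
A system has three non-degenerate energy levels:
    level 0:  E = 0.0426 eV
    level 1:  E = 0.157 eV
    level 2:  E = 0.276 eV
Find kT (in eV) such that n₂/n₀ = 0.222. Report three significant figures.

0.155 eV

n₂/n₀ = exp[−(E₂−E₀)/kT] = 0.222.
⇒ (E₂−E₀)/kT = ln(1/0.222) = ln(4.5045) = 1.5051.
kT = 0.2334 eV / 1.5051 = 0.155 eV.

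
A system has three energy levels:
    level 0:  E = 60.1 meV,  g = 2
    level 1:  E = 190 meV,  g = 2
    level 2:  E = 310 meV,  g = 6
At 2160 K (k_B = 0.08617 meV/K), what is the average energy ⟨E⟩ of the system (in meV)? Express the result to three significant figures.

174 meV

k_BT = 0.08617 × 2160 K = 186.13 meV.
Eᵢ/kT = 0.32289, 1.0208, 1.6655.
Z = Σ gᵢe^(−Eᵢ/kT) = 2·e^(−0.32289) + 2·e^(−1.0208) + 6·e^(−1.6655) = 1.4481 + 0.72061 + 1.1346 = 3.3033.
⟨E⟩ = Σ Eᵢ gᵢe^(−Eᵢ/kT) / Z = (60.1·1.4481 + 190·0.72061 + 310·1.1346) / 3.3033 = 174 meV.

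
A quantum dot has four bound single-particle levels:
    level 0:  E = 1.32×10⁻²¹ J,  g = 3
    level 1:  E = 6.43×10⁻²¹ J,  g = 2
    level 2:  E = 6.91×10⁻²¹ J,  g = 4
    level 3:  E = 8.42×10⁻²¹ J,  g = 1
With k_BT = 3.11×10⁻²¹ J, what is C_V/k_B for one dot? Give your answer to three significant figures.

0.649

Eᵢ/kT = 0.42444, 2.0675, 2.2219, 2.7074.
Z = Σ gᵢe^(−Eᵢ/kT) = 3·e^(−0.42444) + 2·e^(−2.0675) + 4·e^(−2.2219) + 1·e^(−2.7074) = 1.9624 + 0.25300 + 0.43361 + 0.066710 = 2.7157.
⟨E⟩ = 2.8630, ⟨E²⟩ = 14.476.
C_V/k_B = (⟨E²⟩ − ⟨E⟩²)/(kT)² = (14.476 − 8.1968)/9.6721 = 0.649.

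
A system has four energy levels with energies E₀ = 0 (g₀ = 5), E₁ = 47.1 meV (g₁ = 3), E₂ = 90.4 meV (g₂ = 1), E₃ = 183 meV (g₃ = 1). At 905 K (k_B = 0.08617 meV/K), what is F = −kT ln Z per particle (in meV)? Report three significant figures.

k_BT = 0.08617 × 905 K = 77.984 meV.
Eᵢ/kT = 0, 0.60397, 1.1592, 2.3466.
Z = Σ gᵢe^(−Eᵢ/kT) = 5·e^(−0) + 3·e^(−0.60397) + 1·e^(−1.1592) + 1·e^(−2.3466) = 5.0000 + 1.6399 + 0.31374 + 0.095694 = 7.0493.
F = −kT ln Z = −77.984 × ln(7.0493) = −77.984 × 1.9529 = -152 meV.

-152 meV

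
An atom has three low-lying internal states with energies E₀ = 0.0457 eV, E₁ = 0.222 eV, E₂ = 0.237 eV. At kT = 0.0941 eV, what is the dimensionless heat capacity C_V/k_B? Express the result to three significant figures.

Eᵢ/kT = 0.48565, 2.3592, 2.5186.
Z = Σ e^(−Eᵢ/kT) = e^(−0.48565) + e^(−2.3592) + e^(−2.5186) = 0.61530 + 0.094496 + 0.080572 = 0.79037.
⟨E⟩ = 0.086280 eV, ⟨E²⟩ = 0.013244 eV².
C_V/k_B = (⟨E²⟩ − ⟨E⟩²)/(kT)² = (0.013244 − 0.0074442)/0.0088548 = 0.655.

0.655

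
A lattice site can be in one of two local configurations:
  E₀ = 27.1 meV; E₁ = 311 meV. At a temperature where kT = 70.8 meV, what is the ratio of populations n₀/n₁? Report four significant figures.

55.14

n₀/n₁ = exp[−(E₀−E₁)/kT] = exp(−(-283.9 meV)/(70.8 meV)) = exp(4.00989) = 55.14.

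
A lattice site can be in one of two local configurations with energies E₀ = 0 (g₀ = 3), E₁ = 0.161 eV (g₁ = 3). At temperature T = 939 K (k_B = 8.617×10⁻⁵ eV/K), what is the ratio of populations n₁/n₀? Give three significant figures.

k_BT = 8.617×10⁻⁵ × 939 K = 0.080914 eV.
n₁/n₀ = (g₁/g₀) exp[−(E₁−E₀)/kT] = (3/3) × exp(−(0.161 eV)/(0.080914 eV)) = (3/3) × exp(-1.9898) = 0.137.

0.137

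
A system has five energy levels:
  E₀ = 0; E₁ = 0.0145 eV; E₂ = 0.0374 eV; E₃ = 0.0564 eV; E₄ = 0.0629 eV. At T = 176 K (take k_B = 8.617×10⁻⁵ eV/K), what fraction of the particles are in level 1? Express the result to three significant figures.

k_BT = 8.617×10⁻⁵ × 176 K = 0.015166 eV.
Eᵢ/kT = 0, 0.95609, 2.4660, 3.7188, 4.1474.
Z = Σ e^(−Eᵢ/kT) = e^(−0) + e^(−0.95609) + e^(−2.4660) + e^(−3.7188) + e^(−4.1474) = 1.0000 + 0.38439 + 0.084924 + 0.024263 + 0.015805 = 1.5094.
P₁ = e^(−E₁/kT) / Z = 0.38439/1.5094 = 0.255.

0.255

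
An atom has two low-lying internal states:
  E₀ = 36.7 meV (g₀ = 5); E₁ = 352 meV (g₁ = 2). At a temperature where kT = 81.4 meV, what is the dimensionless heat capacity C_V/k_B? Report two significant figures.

Eᵢ/kT = 0.4509, 4.324.
Z = Σ gᵢe^(−Eᵢ/kT) = 5·e^(−0.4509) + 2·e^(−4.324) = 3.185 + 0.02649 = 3.211.
⟨E⟩ = 39.31 meV, ⟨E²⟩ = 2358 meV².
C_V/k_B = (⟨E²⟩ − ⟨E⟩²)/(kT)² = (2358 − 1545)/6626 = 0.12.

0.12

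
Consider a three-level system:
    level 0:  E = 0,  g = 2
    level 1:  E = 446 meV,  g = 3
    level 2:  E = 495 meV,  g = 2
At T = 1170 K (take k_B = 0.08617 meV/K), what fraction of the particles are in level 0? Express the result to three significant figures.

0.975

k_BT = 0.08617 × 1170 K = 100.82 meV.
Eᵢ/kT = 0, 4.4237, 4.9097.
Z = Σ gᵢe^(−Eᵢ/kT) = 2·e^(−0) + 3·e^(−4.4237) + 2·e^(−4.9097) = 2.0000 + 0.035969 + 0.014749 = 2.0507.
P₀ = g₀ e^(−E₀/kT) / Z = 2.0000/2.0507 = 0.975.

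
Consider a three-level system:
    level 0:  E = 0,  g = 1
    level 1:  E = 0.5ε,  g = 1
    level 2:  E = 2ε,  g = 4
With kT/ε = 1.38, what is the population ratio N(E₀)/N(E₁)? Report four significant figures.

1.437

n₀/n₁ = (g₀/g₁) exp[−(E₀−E₁)/kT] = (1/1) × exp(−(-0.5ε)/(1.38ε)) = (1/1) × exp(0.362319) = 1.437.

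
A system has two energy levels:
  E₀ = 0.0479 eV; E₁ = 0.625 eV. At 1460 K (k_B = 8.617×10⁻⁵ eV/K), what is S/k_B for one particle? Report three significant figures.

0.0564

k_BT = 8.617×10⁻⁵ × 1460 K = 0.12581 eV.
Eᵢ/kT = 0.38073, 4.9678.
Z = Σ e^(−Eᵢ/kT) = e^(−0.38073) + e^(−4.9678) = 0.68336 + 0.0069584 = 0.69032.
⟨E⟩ = Σ EᵢPᵢ = 0.053717 eV.
S/k_B = ln Z + ⟨E⟩/kT = ln(0.69032) + 0.053717/0.12581 = -0.37060 + 0.42697 = 0.0564.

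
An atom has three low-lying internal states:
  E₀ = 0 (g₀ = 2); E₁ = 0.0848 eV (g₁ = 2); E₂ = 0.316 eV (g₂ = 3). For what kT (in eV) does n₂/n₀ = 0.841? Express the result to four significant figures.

n₂/n₀ = (g₂/g₀) exp[−(E₂−E₀)/kT] = 0.841.
⇒ (E₂−E₀)/kT = ln((3/2)/0.841) = ln(1.78359) = 0.578628.
kT = 0.316 eV / 0.578628 = 0.5461 eV.

0.5461 eV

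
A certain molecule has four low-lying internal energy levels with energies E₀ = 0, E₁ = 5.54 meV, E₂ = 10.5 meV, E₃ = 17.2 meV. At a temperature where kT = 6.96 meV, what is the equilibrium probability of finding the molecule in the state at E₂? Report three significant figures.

Eᵢ/kT = 0, 0.79598, 1.5086, 2.4713.
Z = Σ e^(−Eᵢ/kT) = e^(−0) + e^(−0.79598) + e^(−1.5086) + e^(−2.4713) = 1.0000 + 0.45114 + 0.22122 + 0.084475 = 1.7568.
P₂ = e^(−E₂/kT) / Z = 0.22122/1.7568 = 0.126.

0.126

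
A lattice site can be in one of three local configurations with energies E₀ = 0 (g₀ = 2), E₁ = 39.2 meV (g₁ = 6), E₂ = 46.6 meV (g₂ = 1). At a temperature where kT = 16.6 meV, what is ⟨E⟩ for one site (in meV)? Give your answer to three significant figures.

Eᵢ/kT = 0, 2.3614, 2.8072.
Z = Σ gᵢe^(−Eᵢ/kT) = 2·e^(−0) + 6·e^(−2.3614) + 1·e^(−2.8072) = 2.0000 + 0.56573 + 0.060374 = 2.6261.
⟨E⟩ = Σ Eᵢ gᵢe^(−Eᵢ/kT) / Z = (0·2.0000 + 39.2·0.56573 + 46.6·0.060374) / 2.6261 = 9.52 meV.

9.52 meV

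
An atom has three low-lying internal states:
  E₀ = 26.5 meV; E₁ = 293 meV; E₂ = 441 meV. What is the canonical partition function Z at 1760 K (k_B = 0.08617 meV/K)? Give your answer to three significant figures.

k_BT = 0.08617 × 1760 K = 151.66 meV.
Eᵢ/kT = 0.17473, 1.9320, 2.9078.
Z = Σ e^(−Eᵢ/kT) = e^(−0.17473) + e^(−1.9320) + e^(−2.9078) = 0.83968 + 0.14486 + 0.054596 = 1.0391.

Z = 1.04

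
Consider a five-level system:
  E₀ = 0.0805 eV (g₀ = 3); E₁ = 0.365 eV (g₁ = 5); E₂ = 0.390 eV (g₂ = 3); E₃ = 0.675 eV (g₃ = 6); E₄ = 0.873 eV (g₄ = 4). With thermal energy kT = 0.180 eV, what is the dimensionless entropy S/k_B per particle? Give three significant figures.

Eᵢ/kT = 0.44722, 2.0278, 2.1667, 3.7500, 4.8500.
Z = Σ gᵢe^(−Eᵢ/kT) = 3·e^(−0.44722) + 5·e^(−2.0278) + 3·e^(−2.1667) + 6·e^(−3.7500) + 4·e^(−4.8500) = 1.9182 + 0.65812 + 0.34367 + 0.14111 + 0.031314 = 3.0924.
⟨E⟩ = Σ EᵢPᵢ = 0.21060 eV.
S/k_B = ln Z + ⟨E⟩/kT = ln(3.0924) + 0.21060/0.180 = 1.1289 + 1.1700 = 2.30.

2.30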